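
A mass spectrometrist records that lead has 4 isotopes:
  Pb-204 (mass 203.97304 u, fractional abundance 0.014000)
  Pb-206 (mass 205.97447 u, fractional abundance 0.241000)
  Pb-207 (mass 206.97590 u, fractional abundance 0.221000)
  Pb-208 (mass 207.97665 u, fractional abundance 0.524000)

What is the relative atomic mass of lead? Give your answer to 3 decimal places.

207.217 u

Average mass = Σ (abundance × isotope mass) = 0.014000 × 203.97304 + 0.241000 × 205.97447 + 0.221000 × 206.97590 + 0.524000 × 207.97665
= 2.855623 + 49.639847 + 45.741674 + 108.979765 = 207.216909 u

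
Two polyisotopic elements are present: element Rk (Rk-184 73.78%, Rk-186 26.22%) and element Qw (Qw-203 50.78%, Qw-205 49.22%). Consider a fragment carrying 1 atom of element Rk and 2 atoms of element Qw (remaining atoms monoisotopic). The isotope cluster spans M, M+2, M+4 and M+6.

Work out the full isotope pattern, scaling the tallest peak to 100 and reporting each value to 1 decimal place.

43.6 : 100.0 : 71.0 : 14.6

Element Rk pattern (n=1): 0.7378 : 0.2622
Element Qw pattern (n=2): 0.25786084 : 0.49987832 : 0.24226084
Convolve the two distributions (both contribute in 2-u steps):
  M: 0.7378×0.25786084 = 0.190250
  M+2: 0.7378×0.49987832 + 0.2622×0.25786084 = 0.436421
  M+4: 0.7378×0.24226084 + 0.2622×0.49987832 = 0.309808
  M+6: 0.2622×0.24226084 = 0.063521
Scale to base peak (0.436421) = 100: 43.6 : 100.0 : 71.0 : 14.6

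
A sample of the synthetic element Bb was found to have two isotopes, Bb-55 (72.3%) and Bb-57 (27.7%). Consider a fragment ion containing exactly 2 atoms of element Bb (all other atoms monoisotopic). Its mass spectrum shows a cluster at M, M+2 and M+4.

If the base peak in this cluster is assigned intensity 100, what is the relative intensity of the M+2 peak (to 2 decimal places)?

(0.723 + 0.277)^2 gives M 0.5227, M+2 0.4005, M+4 0.0767; the largest is M.
P(M) = C(2,0) × 0.723^2 × 0.277^0 = 1 × 0.522729 × 1.0000 = 0.522729 (base)
P(M+2) = C(2,1) × 0.723^1 × 0.277^1 = 2 × 0.7230 × 0.2770 = 0.400542
Relative intensity = 0.400542 / 0.522729 × 100 = 76.63

76.63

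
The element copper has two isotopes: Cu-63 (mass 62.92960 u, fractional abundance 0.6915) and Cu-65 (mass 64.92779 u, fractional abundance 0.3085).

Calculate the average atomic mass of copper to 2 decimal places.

Weight each isotope mass by its fractional abundance: 0.6915 × 62.92960 + 0.3085 × 64.92779
= 43.515818 + 20.030223 = 63.546041 u

63.55 u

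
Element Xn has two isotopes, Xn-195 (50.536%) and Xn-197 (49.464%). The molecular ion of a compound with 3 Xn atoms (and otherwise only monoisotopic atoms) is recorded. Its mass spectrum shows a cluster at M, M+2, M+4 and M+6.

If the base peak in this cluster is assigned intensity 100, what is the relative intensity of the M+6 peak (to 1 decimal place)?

31.9

Term probabilities: M 0.1291, M+2 0.3790, M+4 0.3709, M+6 0.1210. Base peak = M+2.
P(M+2) = C(3,1) × 0.50536^2 × 0.49464^1 = 3 × 0.25538873 × 0.49464 = 0.378976 (base)
P(M+6) = C(3,3) × 0.50536^0 × 0.49464^3 = 1 × 1.0000 × 0.12102294 = 0.121023
Relative intensity = 0.121023 / 0.378976 × 100 = 31.9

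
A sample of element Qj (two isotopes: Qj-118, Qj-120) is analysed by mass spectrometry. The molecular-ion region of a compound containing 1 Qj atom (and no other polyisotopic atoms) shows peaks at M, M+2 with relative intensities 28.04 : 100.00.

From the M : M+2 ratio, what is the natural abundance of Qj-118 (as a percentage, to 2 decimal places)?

If p is the fraction of Qj that is Qj-118, then I(M+2)/I(M) = [C(1,1)·p^0·(1−p)] / p^1 = 1·(1−p)/p = 100.00/28.04 = 3.5663
(1−p)/p = 3.5663/1 = 3.5663  ⇒  p = 1/(1 + 3.5663) = 0.2190
Qj-118: 21.90%, Qj-120: 78.10%.

21.90%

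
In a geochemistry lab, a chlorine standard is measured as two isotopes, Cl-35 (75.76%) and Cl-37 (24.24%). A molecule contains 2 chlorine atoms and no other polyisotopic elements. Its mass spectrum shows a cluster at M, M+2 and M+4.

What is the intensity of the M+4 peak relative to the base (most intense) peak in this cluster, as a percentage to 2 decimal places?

10.24%

Term probabilities: M 0.5740, M+2 0.3673, M+4 0.0588. Base peak = M.
P(M) = C(2,0) × 0.7576^2 × 0.2424^0 = 1 × 0.57395776 × 1.0000 = 0.573958 (base)
P(M+4) = C(2,2) × 0.7576^0 × 0.2424^2 = 1 × 1.0000 × 0.05875776 = 0.058758
Relative intensity = 0.058758 / 0.573958 × 100 = 10.24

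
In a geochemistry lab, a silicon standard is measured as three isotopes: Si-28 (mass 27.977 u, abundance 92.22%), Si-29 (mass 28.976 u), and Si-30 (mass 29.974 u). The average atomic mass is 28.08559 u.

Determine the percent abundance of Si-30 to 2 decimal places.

3.09%

Let x and y be the fractions of Si-29 and Si-30. Then x + y = 1 − 0.9222 = 0.0778 and 28.976x + 29.974y = 28.08559 − 0.9222×27.977 = 2.2852006.
Substituting: 28.976x + 29.974(0.0778 − x) = 2.2852006
(28.976 − 29.974)x = -0.0467766  ⇒  x = 0.04687, y = 0.03093
Si-29: 4.69%, Si-30: 3.09%.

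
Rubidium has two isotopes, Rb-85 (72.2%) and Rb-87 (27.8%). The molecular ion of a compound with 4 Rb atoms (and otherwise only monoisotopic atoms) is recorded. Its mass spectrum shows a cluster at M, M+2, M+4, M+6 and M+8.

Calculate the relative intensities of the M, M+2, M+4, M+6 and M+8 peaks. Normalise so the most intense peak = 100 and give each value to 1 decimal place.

The 4 Rb atoms are independent, so intensities follow the terms of (0.722 + 0.278)^4.
P(M) = 0.722^4 = 0.271737
P(M+2) = 4 × 0.722^3 × 0.278^1 = 0.418520
P(M+4) = 6 × 0.722^2 × 0.278^2 = 0.241721
P(M+6) = 4 × 0.722^1 × 0.278^3 = 0.062049
P(M+8) = 0.278^4 = 0.005973
The M+2 peak is largest (0.418520); scaling to 100 gives 64.9 : 100.0 : 57.8 : 14.8 : 1.4.

64.9 : 100.0 : 57.8 : 14.8 : 1.4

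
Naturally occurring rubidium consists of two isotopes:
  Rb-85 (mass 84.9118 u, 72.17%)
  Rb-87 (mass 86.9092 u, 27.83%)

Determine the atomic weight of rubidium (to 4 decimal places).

Weight each isotope mass by its fractional abundance: 0.7217 × 84.9118 + 0.2783 × 86.9092
= 61.28085 + 24.18683 = 85.46768 u

85.4677 u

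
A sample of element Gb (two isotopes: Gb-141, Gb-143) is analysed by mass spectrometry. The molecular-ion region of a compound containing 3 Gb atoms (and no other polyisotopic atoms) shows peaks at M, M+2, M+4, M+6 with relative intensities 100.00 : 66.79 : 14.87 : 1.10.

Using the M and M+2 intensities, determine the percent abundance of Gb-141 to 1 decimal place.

81.8%

Write p for the Gb-141 fraction. I(M+2)/I(M) = [C(3,1)·p^2·(1−p)] / p^3 = 3·(1−p)/p = 66.79/100.00 = 0.6679
(1−p)/p = 0.6679/3 = 0.2226  ⇒  p = 1/(1 + 0.2226) = 0.8179
Gb-141: 81.8%, Gb-143: 18.2%.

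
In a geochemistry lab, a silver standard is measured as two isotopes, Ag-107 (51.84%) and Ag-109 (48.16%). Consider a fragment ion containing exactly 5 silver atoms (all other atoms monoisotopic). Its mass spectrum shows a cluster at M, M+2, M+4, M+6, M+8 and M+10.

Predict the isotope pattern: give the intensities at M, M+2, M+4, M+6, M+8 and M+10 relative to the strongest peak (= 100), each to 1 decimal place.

11.6 : 53.8 : 100.0 : 92.9 : 43.2 : 8.0

Each Ag atom is independently Ag-107 (p = 0.5184) or Ag-109 (q = 0.4816); the cluster is the binomial expansion (p + q)^5.
P(M) = 0.5184^5 = 0.037439
P(M+2) = 5 × 0.5184^4 × 0.4816^1 = 0.173907
P(M+4) = 10 × 0.5184^3 × 0.4816^2 = 0.323123
P(M+6) = 10 × 0.5184^2 × 0.4816^3 = 0.300185
P(M+8) = 5 × 0.5184^1 × 0.4816^4 = 0.139438
P(M+10) = 0.4816^5 = 0.025908
The M+4 peak is largest (0.323123); scaling to 100 gives 11.6 : 53.8 : 100.0 : 92.9 : 43.2 : 8.0.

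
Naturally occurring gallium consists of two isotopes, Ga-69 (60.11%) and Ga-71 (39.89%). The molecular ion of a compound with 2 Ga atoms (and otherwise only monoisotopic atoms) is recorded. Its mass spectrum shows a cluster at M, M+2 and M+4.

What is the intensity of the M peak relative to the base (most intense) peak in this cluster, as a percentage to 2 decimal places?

Binomial terms of (0.6011 + 0.3989)^2: M 0.3613, M+2 0.4796, M+4 0.1591 → M+2 is the base peak.
P(M+2) = C(2,1) × 0.6011^1 × 0.3989^1 = 2 × 0.6011 × 0.3989 = 0.479558 (base)
P(M) = C(2,0) × 0.6011^2 × 0.3989^0 = 1 × 0.36132121 × 1.0000 = 0.361321
Relative intensity = 0.361321 / 0.479558 × 100 = 75.34

75.34%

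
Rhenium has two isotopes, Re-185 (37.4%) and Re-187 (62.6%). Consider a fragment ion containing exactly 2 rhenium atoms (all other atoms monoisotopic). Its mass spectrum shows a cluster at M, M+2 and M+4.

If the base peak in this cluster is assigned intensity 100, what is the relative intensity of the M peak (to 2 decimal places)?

(0.374 + 0.626)^2 gives M 0.1399, M+2 0.4682, M+4 0.3919; the largest is M+2.
P(M+2) = C(2,1) × 0.374^1 × 0.626^1 = 2 × 0.3740 × 0.6260 = 0.468248 (base)
P(M) = C(2,0) × 0.374^2 × 0.626^0 = 1 × 0.139876 × 1.0000 = 0.139876
Relative intensity = 0.139876 / 0.468248 × 100 = 29.87

29.87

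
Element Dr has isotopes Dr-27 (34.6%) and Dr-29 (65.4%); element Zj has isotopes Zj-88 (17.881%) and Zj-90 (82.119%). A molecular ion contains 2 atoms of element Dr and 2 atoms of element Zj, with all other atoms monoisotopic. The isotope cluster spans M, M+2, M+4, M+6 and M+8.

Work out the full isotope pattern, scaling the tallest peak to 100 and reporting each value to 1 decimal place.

Element Dr pattern (n=2): 0.119716 : 0.452568 : 0.427716
Element Zj pattern (n=2): 0.03197302 : 0.29367397 : 0.67435302
Convolve the two distributions (both contribute in 2-u steps):
  M: 0.119716×0.03197302 = 0.003828
  M+2: 0.119716×0.29367397 + 0.452568×0.03197302 = 0.049627
  M+4: 0.119716×0.67435302 + 0.452568×0.29367397 + 0.427716×0.03197302 = 0.227314
  M+6: 0.452568×0.67435302 + 0.427716×0.29367397 = 0.430800
  M+8: 0.427716×0.67435302 = 0.288432
Scale to base peak (0.430800) = 100: 0.9 : 11.5 : 52.8 : 100.0 : 67.0

0.9 : 11.5 : 52.8 : 100.0 : 67.0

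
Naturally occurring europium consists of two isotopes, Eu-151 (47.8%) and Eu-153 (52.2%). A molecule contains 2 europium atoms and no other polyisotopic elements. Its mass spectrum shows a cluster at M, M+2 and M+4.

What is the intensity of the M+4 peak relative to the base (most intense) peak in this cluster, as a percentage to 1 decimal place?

Binomial terms of (0.478 + 0.522)^2: M 0.2285, M+2 0.4990, M+4 0.2725 → M+2 is the base peak.
P(M+2) = C(2,1) × 0.478^1 × 0.522^1 = 2 × 0.4780 × 0.5220 = 0.499032 (base)
P(M+4) = C(2,2) × 0.478^0 × 0.522^2 = 1 × 1.0000 × 0.272484 = 0.272484
Relative intensity = 0.272484 / 0.499032 × 100 = 54.6

54.6%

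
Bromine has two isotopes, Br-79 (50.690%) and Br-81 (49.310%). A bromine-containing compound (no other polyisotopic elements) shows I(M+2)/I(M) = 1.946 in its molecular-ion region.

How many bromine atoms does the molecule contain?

With n Br atoms, P(M+2)/P(M) = C(n,1)·p^(n−1)q / p^n = n·q/p = n · 0.49310/0.50690.
n = 1.946 × 0.50690/0.49310 = 2.00 ≈ 2

2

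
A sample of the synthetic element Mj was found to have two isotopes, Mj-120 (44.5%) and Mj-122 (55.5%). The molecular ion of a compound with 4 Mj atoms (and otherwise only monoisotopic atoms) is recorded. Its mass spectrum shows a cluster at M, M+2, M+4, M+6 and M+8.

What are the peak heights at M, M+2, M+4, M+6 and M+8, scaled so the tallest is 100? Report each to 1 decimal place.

10.7 : 53.5 : 100.0 : 83.1 : 25.9

Each Mj atom is independently Mj-120 (p = 0.445) or Mj-122 (q = 0.555); the cluster is the binomial expansion (p + q)^4.
P(M) = 0.445^4 = 0.039214
P(M+2) = 4 × 0.445^3 × 0.555^1 = 0.195629
P(M+4) = 6 × 0.445^2 × 0.555^2 = 0.365980
P(M+6) = 4 × 0.445^1 × 0.555^3 = 0.304298
P(M+8) = 0.555^4 = 0.094879
The M+4 peak is largest (0.365980); scaling to 100 gives 10.7 : 53.5 : 100.0 : 83.1 : 25.9.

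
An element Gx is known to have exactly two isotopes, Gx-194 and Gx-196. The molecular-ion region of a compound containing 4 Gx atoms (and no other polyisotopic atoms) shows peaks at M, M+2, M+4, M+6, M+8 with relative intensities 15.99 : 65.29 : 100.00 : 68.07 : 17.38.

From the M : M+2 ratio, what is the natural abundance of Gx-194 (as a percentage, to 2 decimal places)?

49.49%

Write p for the Gx-194 fraction. I(M+2)/I(M) = [C(4,1)·p^3·(1−p)] / p^4 = 4·(1−p)/p = 65.29/15.99 = 4.0832
(1−p)/p = 4.0832/4 = 1.0208  ⇒  p = 1/(1 + 1.0208) = 0.4949
Gx-194: 49.49%, Gx-196: 50.51%.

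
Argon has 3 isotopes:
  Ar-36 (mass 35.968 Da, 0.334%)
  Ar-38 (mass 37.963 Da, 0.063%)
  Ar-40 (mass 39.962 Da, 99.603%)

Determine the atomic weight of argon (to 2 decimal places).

39.95 Da

Weight each isotope mass by its fractional abundance: 0.00334 × 35.968 + 0.00063 × 37.963 + 0.99603 × 39.962
= 0.1201 + 0.0239 + 39.8034 = 39.9474 Da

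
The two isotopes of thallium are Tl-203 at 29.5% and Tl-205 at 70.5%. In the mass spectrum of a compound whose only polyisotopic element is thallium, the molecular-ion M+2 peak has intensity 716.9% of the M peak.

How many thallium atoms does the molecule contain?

3

The M+2/M ratio from n Tl atoms is n · q/p = n · 0.705/0.295.
n = 7.169 × 0.295/0.705 = 3.00 ≈ 3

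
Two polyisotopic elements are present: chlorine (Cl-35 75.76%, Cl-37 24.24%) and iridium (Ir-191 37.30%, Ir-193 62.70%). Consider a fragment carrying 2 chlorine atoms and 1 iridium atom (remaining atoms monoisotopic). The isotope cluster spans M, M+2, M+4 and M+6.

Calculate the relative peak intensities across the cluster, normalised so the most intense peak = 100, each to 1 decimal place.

Chlorine pattern (n=2): 0.57395776 : 0.36728448 : 0.05875776
Iridium pattern (n=1): 0.3730 : 0.6270
Convolve the two distributions (both contribute in 2-u steps):
  M: 0.57395776×0.3730 = 0.214086
  M+2: 0.57395776×0.6270 + 0.36728448×0.3730 = 0.496869
  M+4: 0.36728448×0.6270 + 0.05875776×0.3730 = 0.252204
  M+6: 0.05875776×0.6270 = 0.036841
Scale to base peak (0.496869) = 100: 43.1 : 100.0 : 50.8 : 7.4

43.1 : 100.0 : 50.8 : 7.4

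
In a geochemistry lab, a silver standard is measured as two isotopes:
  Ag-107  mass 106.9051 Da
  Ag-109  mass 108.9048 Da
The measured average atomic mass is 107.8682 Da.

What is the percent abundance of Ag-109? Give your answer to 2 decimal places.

48.16%

Let x be the fractional abundance of Ag-107; then Ag-109 has abundance 1 − x.
106.9051·x + 108.9048·(1 − x) = 107.8682
(106.9051 − 108.9048)·x = 107.8682 − 108.9048
x = -1.0366 / -1.9997 = 0.51838 → 51.84% Ag-107, 48.16% Ag-109.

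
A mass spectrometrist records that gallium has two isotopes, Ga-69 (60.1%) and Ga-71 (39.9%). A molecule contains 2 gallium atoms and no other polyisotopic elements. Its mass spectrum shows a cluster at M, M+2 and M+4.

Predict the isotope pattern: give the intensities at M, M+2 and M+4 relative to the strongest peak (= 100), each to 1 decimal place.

Expanding (0.601 + 0.399)^2:
P(M) = 0.601^2 = 0.361201
P(M+2) = 2 × 0.601^1 × 0.399^1 = 0.479598
P(M+4) = 0.399^2 = 0.159201
The M+2 peak is largest (0.479598); scaling to 100 gives 75.3 : 100.0 : 33.2.

75.3 : 100.0 : 33.2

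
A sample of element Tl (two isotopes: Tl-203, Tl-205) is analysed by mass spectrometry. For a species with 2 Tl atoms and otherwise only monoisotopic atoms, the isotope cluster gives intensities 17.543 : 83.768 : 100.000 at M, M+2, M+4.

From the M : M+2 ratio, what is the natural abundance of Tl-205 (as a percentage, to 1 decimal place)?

Let p = fractional abundance of Tl-203. I(M+2)/I(M) = [C(2,1)·p^1·(1−p)] / p^2 = 2·(1−p)/p = 83.768/17.543 = 4.7750
(1−p)/p = 4.7750/2 = 2.3875  ⇒  p = 1/(1 + 2.3875) = 0.2952
Tl-203: 29.5%, Tl-205: 70.5%.

70.5%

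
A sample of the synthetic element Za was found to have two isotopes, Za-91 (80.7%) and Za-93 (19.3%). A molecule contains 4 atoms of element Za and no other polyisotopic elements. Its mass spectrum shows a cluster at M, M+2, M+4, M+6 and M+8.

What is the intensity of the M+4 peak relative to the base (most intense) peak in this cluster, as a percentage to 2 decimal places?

34.32%

Term probabilities: M 0.4241, M+2 0.4057, M+4 0.1456, M+6 0.0232, M+8 0.0014. Base peak = M.
P(M) = C(4,0) × 0.807^4 × 0.193^0 = 1 × 0.42412526 × 1.0000 = 0.424125 (base)
P(M+4) = C(4,2) × 0.807^2 × 0.193^2 = 6 × 0.651249 × 0.037249 = 0.145550
Relative intensity = 0.145550 / 0.424125 × 100 = 34.32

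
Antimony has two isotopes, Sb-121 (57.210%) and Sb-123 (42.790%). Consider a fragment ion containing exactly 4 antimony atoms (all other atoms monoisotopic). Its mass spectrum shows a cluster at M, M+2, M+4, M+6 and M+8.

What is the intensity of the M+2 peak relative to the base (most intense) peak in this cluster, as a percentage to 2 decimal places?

89.13%

(0.57210 + 0.42790)^4 gives M 0.1071, M+2 0.3205, M+4 0.3596, M+6 0.1793, M+8 0.0335; the largest is M+4.
P(M+4) = C(4,2) × 0.57210^2 × 0.42790^2 = 6 × 0.32729841 × 0.18309841 = 0.359567 (base)
P(M+2) = C(4,1) × 0.57210^3 × 0.42790^1 = 4 × 0.18724742 × 0.4279 = 0.320493
Relative intensity = 0.320493 / 0.359567 × 100 = 89.13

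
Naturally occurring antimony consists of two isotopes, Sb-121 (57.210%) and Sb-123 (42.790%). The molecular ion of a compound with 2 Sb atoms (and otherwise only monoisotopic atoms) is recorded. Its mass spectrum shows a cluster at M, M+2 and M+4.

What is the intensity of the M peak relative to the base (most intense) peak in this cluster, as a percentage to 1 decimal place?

(0.57210 + 0.42790)^2 gives M 0.3273, M+2 0.4896, M+4 0.1831; the largest is M+2.
P(M+2) = C(2,1) × 0.57210^1 × 0.42790^1 = 2 × 0.5721 × 0.4279 = 0.489603 (base)
P(M) = C(2,0) × 0.57210^2 × 0.42790^0 = 1 × 0.32729841 × 1.0000 = 0.327298
Relative intensity = 0.327298 / 0.489603 × 100 = 66.8

66.8%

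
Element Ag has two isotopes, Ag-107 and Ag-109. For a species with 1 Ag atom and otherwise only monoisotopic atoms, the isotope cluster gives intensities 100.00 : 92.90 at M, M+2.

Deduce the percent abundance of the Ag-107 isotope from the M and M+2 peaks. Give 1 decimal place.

51.8%

If p is the fraction of Ag that is Ag-107, then I(M+2)/I(M) = [C(1,1)·p^0·(1−p)] / p^1 = 1·(1−p)/p = 92.90/100.00 = 0.9290
(1−p)/p = 0.9290/1 = 0.9290  ⇒  p = 1/(1 + 0.9290) = 0.5184
Ag-107: 51.8%, Ag-109: 48.2%.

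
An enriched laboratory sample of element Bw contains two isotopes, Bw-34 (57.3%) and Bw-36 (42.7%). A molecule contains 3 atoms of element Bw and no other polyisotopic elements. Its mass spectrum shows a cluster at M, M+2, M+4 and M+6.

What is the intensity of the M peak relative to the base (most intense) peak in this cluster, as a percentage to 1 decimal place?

Binomial terms of (0.573 + 0.427)^3: M 0.1881, M+2 0.4206, M+4 0.3134, M+6 0.0779 → M+2 is the base peak.
P(M+2) = C(3,1) × 0.573^2 × 0.427^1 = 3 × 0.328329 × 0.4270 = 0.420589 (base)
P(M) = C(3,0) × 0.573^3 × 0.427^0 = 1 × 0.18813252 × 1.0000 = 0.188133
Relative intensity = 0.188133 / 0.420589 × 100 = 44.7

44.7%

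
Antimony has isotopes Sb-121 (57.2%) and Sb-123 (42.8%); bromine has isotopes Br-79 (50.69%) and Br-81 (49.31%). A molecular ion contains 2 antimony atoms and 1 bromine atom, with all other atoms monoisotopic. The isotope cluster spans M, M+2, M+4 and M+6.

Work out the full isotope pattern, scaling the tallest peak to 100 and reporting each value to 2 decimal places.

40.50 : 100.00 : 81.63 : 22.06

Antimony pattern (n=2): 0.327184 : 0.489632 : 0.183184
Bromine pattern (n=1): 0.5069 : 0.4931
Convolve the two distributions (both contribute in 2-u steps):
  M: 0.327184×0.5069 = 0.165850
  M+2: 0.327184×0.4931 + 0.489632×0.5069 = 0.409529
  M+4: 0.489632×0.4931 + 0.183184×0.5069 = 0.334294
  M+6: 0.183184×0.4931 = 0.090328
Scale to base peak (0.409529) = 100: 40.50 : 100.00 : 81.63 : 22.06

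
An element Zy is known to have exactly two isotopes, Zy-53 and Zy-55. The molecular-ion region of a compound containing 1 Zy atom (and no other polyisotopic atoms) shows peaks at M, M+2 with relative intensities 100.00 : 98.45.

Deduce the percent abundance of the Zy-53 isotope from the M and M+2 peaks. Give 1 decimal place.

50.4%

Write p for the Zy-53 fraction. I(M+2)/I(M) = [C(1,1)·p^0·(1−p)] / p^1 = 1·(1−p)/p = 98.45/100.00 = 0.9845
(1−p)/p = 0.9845/1 = 0.9845  ⇒  p = 1/(1 + 0.9845) = 0.5039
Zy-53: 50.4%, Zy-55: 49.6%.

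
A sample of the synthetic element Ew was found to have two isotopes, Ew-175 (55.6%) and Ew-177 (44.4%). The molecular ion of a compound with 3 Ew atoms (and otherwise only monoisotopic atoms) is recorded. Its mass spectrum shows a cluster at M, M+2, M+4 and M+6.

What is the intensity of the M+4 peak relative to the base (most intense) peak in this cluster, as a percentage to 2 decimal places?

79.86%

Term probabilities: M 0.1719, M+2 0.4118, M+4 0.3288, M+6 0.0875. Base peak = M+2.
P(M+2) = C(3,1) × 0.556^2 × 0.444^1 = 3 × 0.309136 × 0.4440 = 0.411769 (base)
P(M+4) = C(3,2) × 0.556^1 × 0.444^2 = 3 × 0.5560 × 0.197136 = 0.328823
Relative intensity = 0.328823 / 0.411769 × 100 = 79.86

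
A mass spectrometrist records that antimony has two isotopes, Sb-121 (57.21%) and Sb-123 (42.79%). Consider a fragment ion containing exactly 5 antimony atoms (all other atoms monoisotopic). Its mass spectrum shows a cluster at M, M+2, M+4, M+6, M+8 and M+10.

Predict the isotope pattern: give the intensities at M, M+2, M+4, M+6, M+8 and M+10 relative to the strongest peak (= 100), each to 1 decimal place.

17.9 : 66.8 : 100.0 : 74.8 : 28.0 : 4.2

The 5 Sb atoms are independent, so intensities follow the terms of (0.5721 + 0.4279)^5.
P(M) = 0.5721^5 = 0.061286
P(M+2) = 5 × 0.5721^4 × 0.4279^1 = 0.229192
P(M+4) = 10 × 0.5721^3 × 0.4279^2 = 0.342847
P(M+6) = 10 × 0.5721^2 × 0.4279^3 = 0.256431
P(M+8) = 5 × 0.5721^1 × 0.4279^4 = 0.095898
P(M+10) = 0.4279^5 = 0.014345
The M+4 peak is largest (0.342847); scaling to 100 gives 17.9 : 66.8 : 100.0 : 74.8 : 28.0 : 4.2.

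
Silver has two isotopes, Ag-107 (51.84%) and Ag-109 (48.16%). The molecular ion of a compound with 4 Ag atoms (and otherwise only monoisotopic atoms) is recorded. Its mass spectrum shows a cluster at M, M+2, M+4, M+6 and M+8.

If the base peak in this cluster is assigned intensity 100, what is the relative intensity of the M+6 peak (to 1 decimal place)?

Term probabilities: M 0.0722, M+2 0.2684, M+4 0.3740, M+6 0.2316, M+8 0.0538. Base peak = M+4.
P(M+4) = C(4,2) × 0.5184^2 × 0.4816^2 = 6 × 0.26873856 × 0.23193856 = 0.373985 (base)
P(M+6) = C(4,3) × 0.5184^1 × 0.4816^3 = 4 × 0.5184 × 0.11170161 = 0.231624
Relative intensity = 0.231624 / 0.373985 × 100 = 61.9

61.9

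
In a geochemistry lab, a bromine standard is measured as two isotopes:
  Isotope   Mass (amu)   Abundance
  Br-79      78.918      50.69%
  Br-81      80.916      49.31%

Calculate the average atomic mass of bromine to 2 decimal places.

79.90 amu

The abundance-weighted mean is 0.5069 × 78.918 + 0.4931 × 80.916
= 40.0035 + 39.8997 = 79.9032 amu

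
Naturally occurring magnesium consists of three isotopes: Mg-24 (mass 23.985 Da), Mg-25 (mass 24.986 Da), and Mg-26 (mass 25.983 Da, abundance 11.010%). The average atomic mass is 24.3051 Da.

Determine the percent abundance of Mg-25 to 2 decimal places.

10.00%

Let x and y be the fractions of Mg-24 and Mg-25. Then x + y = 1 − 0.11010 = 0.88990 and 23.985x + 24.986y = 24.3051 − 0.11010×25.983 = 21.4443717.
Substituting: 23.985x + 24.986(0.88990 − x) = 21.4443717
(23.985 − 24.986)x = -0.7906697  ⇒  x = 0.78988, y = 0.10002
Mg-24: 78.99%, Mg-25: 10.00%.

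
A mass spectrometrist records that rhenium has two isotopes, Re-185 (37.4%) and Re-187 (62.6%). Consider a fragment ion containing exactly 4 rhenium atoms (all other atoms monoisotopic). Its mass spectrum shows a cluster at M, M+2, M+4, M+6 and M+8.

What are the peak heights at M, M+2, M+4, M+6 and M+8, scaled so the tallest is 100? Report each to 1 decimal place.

5.3 : 35.7 : 89.6 : 100.0 : 41.8

Each Re atom is independently Re-185 (p = 0.374) or Re-187 (q = 0.626); the cluster is the binomial expansion (p + q)^4.
P(M) = 0.374^4 = 0.019565
P(M+2) = 4 × 0.374^3 × 0.626^1 = 0.130993
P(M+4) = 6 × 0.374^2 × 0.626^2 = 0.328884
P(M+6) = 4 × 0.374^1 × 0.626^3 = 0.366990
P(M+8) = 0.626^4 = 0.153567
The M+6 peak is largest (0.366990); scaling to 100 gives 5.3 : 35.7 : 89.6 : 100.0 : 41.8.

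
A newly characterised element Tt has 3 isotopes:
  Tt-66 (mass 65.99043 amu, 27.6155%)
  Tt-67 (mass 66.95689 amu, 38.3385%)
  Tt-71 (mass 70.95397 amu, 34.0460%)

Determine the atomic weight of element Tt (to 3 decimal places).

Ar = Σ fᵢ·mᵢ = 0.276155 × 65.99043 + 0.383385 × 66.95689 + 0.340460 × 70.95397
= 18.223587 + 25.670267 + 24.156989 = 68.050843 amu

68.051 amu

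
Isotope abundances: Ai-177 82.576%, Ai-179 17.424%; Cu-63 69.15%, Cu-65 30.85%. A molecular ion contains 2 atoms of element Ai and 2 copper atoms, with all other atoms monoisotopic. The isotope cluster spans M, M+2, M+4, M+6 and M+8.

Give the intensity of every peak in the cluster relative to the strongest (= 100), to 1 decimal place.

Element Ai pattern (n=2): 0.68187958 : 0.28776084 : 0.03035958
Copper pattern (n=2): 0.47817225 : 0.4266555 : 0.09517225
Convolve the two distributions (both contribute in 2-u steps):
  M: 0.68187958×0.47817225 = 0.326056
  M+2: 0.68187958×0.4266555 + 0.28776084×0.47817225 = 0.428527
  M+4: 0.68187958×0.09517225 + 0.28776084×0.4266555 + 0.03035958×0.47817225 = 0.202188
  M+6: 0.28776084×0.09517225 + 0.03035958×0.4266555 = 0.040340
  M+8: 0.03035958×0.09517225 = 0.002889
Scale to base peak (0.428527) = 100: 76.1 : 100.0 : 47.2 : 9.4 : 0.7

76.1 : 100.0 : 47.2 : 9.4 : 0.7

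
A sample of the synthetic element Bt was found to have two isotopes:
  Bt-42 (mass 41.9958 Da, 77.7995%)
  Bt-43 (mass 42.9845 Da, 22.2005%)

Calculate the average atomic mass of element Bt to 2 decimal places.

Ar = Σ fᵢ·mᵢ = 0.777995 × 41.9958 + 0.222005 × 42.9845
= 32.67252 + 9.54277 = 42.21529 Da

42.22 Da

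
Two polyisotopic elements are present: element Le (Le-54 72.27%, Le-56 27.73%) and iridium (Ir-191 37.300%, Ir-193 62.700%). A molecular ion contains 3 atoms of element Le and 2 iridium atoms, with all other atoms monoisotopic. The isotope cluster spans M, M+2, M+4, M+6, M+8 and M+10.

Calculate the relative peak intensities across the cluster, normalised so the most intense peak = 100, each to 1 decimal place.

14.0 : 63.2 : 100.0 : 67.2 : 20.1 : 2.2

Element Le pattern (n=3): 0.37746281 : 0.43449745 : 0.16671668 : 0.02132306
Iridium pattern (n=2): 0.139129 : 0.467742 : 0.393129
Convolve the two distributions (both contribute in 2-u steps):
  M: 0.37746281×0.139129 = 0.052516
  M+2: 0.37746281×0.467742 + 0.43449745×0.139129 = 0.237006
  M+4: 0.37746281×0.393129 + 0.43449745×0.467742 + 0.16671668×0.139129 = 0.374819
  M+6: 0.43449745×0.393129 + 0.16671668×0.467742 + 0.02132306×0.139129 = 0.251761
  M+8: 0.16671668×0.393129 + 0.02132306×0.467742 = 0.075515
  M+10: 0.02132306×0.393129 = 0.008383
Scale to base peak (0.374819) = 100: 14.0 : 63.2 : 100.0 : 67.2 : 20.1 : 2.2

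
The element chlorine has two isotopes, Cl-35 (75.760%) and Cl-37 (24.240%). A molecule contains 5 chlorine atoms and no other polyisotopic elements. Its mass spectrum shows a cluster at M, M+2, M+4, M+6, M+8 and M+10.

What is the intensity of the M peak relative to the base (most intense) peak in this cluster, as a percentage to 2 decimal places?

Binomial terms of (0.75760 + 0.24240)^5: M 0.2496, M+2 0.3993, M+4 0.2555, M+6 0.0817, M+8 0.0131, M+10 0.0008 → M+2 is the base peak.
P(M+2) = C(5,1) × 0.75760^4 × 0.24240^1 = 5 × 0.32942751 × 0.2424 = 0.399266 (base)
P(M) = C(5,0) × 0.75760^5 × 0.24240^0 = 1 × 0.24957428 × 1.0000 = 0.249574
Relative intensity = 0.249574 / 0.399266 × 100 = 62.51

62.51%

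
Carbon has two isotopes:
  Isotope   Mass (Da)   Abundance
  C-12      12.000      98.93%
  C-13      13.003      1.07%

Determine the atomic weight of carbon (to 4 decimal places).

12.0107 Da

Average mass = Σ (abundance × isotope mass) = 0.9893 × 12.000 + 0.0107 × 13.003
= 11.87160 + 0.13913 = 12.01073 Da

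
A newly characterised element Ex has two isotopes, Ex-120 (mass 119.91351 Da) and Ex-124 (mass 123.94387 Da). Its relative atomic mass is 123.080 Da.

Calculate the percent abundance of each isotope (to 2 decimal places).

Ex-120: 21.43%, Ex-124: 78.57%

Let x be the fractional abundance of Ex-120; then Ex-124 has abundance 1 − x.
119.91351·x + 123.94387·(1 − x) = 123.080
(119.91351 − 123.94387)·x = 123.080 − 123.94387
x = -0.86387 / -4.03036 = 0.21434 → 21.43% Ex-120, 78.57% Ex-124.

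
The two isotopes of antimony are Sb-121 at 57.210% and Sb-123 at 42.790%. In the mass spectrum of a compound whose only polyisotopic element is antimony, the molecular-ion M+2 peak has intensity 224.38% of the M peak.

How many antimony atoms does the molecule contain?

3

For n independent Sb atoms, I(M+2)/I(M) = n · (abundance Sb-123) / (abundance Sb-121) = n · 0.42790/0.57210.
n = 2.2438 × 0.57210/0.42790 = 3.00 ≈ 3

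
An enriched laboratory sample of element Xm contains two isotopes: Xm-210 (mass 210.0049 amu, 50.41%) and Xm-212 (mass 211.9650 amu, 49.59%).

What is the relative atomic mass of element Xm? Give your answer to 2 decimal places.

210.98 amu

Ar = Σ fᵢ·mᵢ = 0.5041 × 210.0049 + 0.4959 × 211.9650
= 105.86347 + 105.11344 = 210.97691 amu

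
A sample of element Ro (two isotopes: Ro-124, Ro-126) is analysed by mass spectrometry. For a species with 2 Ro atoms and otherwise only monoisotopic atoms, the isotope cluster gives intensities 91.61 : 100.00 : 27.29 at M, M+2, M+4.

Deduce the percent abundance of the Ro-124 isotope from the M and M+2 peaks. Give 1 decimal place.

64.7%

If p is the fraction of Ro that is Ro-124, then I(M+2)/I(M) = [C(2,1)·p^1·(1−p)] / p^2 = 2·(1−p)/p = 100.00/91.61 = 1.0916
(1−p)/p = 1.0916/2 = 0.5458  ⇒  p = 1/(1 + 0.5458) = 0.6469
Ro-124: 64.7%, Ro-126: 35.3%.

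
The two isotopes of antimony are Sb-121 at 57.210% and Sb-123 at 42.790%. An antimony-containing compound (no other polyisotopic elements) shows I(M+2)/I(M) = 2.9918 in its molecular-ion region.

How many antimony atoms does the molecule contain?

4

The M+2/M ratio from n Sb atoms is n · q/p = n · 0.42790/0.57210.
n = 2.9918 × 0.57210/0.42790 = 4.00 ≈ 4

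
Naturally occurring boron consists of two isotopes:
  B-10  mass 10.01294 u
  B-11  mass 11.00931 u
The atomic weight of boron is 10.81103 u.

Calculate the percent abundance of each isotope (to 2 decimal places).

B-10: 19.90%, B-11: 80.10%

Writing the weighted mean with unknown fraction x of B-10:
10.01294·x + 11.00931·(1 − x) = 10.81103
(10.01294 − 11.00931)·x = 10.81103 − 11.00931
x = -0.19828 / -0.99637 = 0.19900 → 19.90% B-10, 80.10% B-11.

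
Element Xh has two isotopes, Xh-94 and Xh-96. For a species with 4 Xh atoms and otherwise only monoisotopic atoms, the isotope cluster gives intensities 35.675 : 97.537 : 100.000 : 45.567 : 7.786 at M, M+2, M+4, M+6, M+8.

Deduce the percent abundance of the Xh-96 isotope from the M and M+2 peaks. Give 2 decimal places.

40.60%

If p is the fraction of Xh that is Xh-94, then I(M+2)/I(M) = [C(4,1)·p^3·(1−p)] / p^4 = 4·(1−p)/p = 97.537/35.675 = 2.7340
(1−p)/p = 2.7340/4 = 0.6835  ⇒  p = 1/(1 + 0.6835) = 0.5940
Xh-94: 59.40%, Xh-96: 40.60%.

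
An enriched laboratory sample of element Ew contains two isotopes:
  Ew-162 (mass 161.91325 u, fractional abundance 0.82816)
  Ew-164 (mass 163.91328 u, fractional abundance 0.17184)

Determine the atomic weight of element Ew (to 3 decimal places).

162.257 u

Ar = Σ fᵢ·mᵢ = 0.82816 × 161.91325 + 0.17184 × 163.91328
= 134.090077 + 28.166858 = 162.256935 u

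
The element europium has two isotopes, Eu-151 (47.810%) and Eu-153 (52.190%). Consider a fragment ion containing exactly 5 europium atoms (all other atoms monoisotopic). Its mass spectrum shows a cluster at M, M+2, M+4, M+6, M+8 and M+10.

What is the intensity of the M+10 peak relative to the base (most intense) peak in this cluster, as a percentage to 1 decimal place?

11.9%

Term probabilities: M 0.0250, M+2 0.1363, M+4 0.2977, M+6 0.3249, M+8 0.1774, M+10 0.0387. Base peak = M+6.
P(M+6) = C(5,3) × 0.47810^2 × 0.52190^3 = 10 × 0.22857961 × 0.14215492 = 0.324937 (base)
P(M+10) = C(5,5) × 0.47810^0 × 0.52190^5 = 1 × 1.0000 × 0.0387201 = 0.038720
Relative intensity = 0.038720 / 0.324937 × 100 = 11.9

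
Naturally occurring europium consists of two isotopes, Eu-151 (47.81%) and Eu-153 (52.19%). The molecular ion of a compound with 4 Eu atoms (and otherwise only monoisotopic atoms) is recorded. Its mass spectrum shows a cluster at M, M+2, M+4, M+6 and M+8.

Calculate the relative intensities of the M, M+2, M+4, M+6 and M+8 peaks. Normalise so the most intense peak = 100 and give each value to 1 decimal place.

14.0 : 61.1 : 100.0 : 72.8 : 19.9

The 4 Eu atoms are independent, so intensities follow the terms of (0.4781 + 0.5219)^4.
P(M) = 0.4781^4 = 0.052249
P(M+2) = 4 × 0.4781^3 × 0.5219^1 = 0.228141
P(M+4) = 6 × 0.4781^2 × 0.5219^2 = 0.373563
P(M+6) = 4 × 0.4781^1 × 0.5219^3 = 0.271857
P(M+8) = 0.5219^4 = 0.074191
The M+4 peak is largest (0.373563); scaling to 100 gives 14.0 : 61.1 : 100.0 : 72.8 : 19.9.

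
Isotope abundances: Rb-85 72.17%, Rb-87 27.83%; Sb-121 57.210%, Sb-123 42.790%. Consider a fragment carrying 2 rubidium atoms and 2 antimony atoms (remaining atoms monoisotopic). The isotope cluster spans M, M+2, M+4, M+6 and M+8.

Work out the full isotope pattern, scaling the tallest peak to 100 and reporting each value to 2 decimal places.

44.11 : 100.00 : 82.12 : 28.84 : 3.67

Rubidium pattern (n=2): 0.52085089 : 0.40169822 : 0.07745089
Antimony pattern (n=2): 0.32729841 : 0.48960318 : 0.18309841
Convolve the two distributions (both contribute in 2-u steps):
  M: 0.52085089×0.32729841 = 0.170474
  M+2: 0.52085089×0.48960318 + 0.40169822×0.32729841 = 0.386485
  M+4: 0.52085089×0.18309841 + 0.40169822×0.48960318 + 0.07745089×0.32729841 = 0.317389
  M+6: 0.40169822×0.18309841 + 0.07745089×0.48960318 = 0.111471
  M+8: 0.07745089×0.18309841 = 0.014181
Scale to base peak (0.386485) = 100: 44.11 : 100.00 : 82.12 : 28.84 : 3.67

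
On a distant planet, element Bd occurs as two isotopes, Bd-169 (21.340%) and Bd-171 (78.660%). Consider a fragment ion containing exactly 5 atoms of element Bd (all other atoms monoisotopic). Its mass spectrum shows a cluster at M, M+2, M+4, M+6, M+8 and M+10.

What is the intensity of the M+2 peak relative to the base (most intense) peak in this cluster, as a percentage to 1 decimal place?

2.0%

Binomial terms of (0.21340 + 0.78660)^5: M 0.0004, M+2 0.0082, M+4 0.0601, M+6 0.2216, M+8 0.4085, M+10 0.3011 → M+8 is the base peak.
P(M+8) = C(5,4) × 0.21340^1 × 0.78660^4 = 5 × 0.2134 × 0.38283864 = 0.408489 (base)
P(M+2) = C(5,1) × 0.21340^4 × 0.78660^1 = 5 × 0.00207385 × 0.7866 = 0.008156
Relative intensity = 0.008156 / 0.408489 × 100 = 2.0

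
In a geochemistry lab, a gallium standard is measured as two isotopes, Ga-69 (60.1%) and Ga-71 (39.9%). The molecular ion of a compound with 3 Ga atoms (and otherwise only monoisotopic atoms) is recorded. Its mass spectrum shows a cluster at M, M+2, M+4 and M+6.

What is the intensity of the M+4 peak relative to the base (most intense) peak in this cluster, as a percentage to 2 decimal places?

66.39%

Binomial terms of (0.601 + 0.399)^3: M 0.2171, M+2 0.4324, M+4 0.2870, M+6 0.0635 → M+2 is the base peak.
P(M+2) = C(3,1) × 0.601^2 × 0.399^1 = 3 × 0.361201 × 0.3990 = 0.432358 (base)
P(M+4) = C(3,2) × 0.601^1 × 0.399^2 = 3 × 0.6010 × 0.159201 = 0.287039
Relative intensity = 0.287039 / 0.432358 × 100 = 66.39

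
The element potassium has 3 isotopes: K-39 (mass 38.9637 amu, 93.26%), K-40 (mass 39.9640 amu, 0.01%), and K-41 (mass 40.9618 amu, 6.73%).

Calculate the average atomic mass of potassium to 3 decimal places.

Weight each isotope mass by its fractional abundance: 0.9326 × 38.9637 + 0.0001 × 39.9640 + 0.0673 × 40.9618
= 36.33755 + 0.00400 + 2.75673 = 39.09828 amu

39.098 amu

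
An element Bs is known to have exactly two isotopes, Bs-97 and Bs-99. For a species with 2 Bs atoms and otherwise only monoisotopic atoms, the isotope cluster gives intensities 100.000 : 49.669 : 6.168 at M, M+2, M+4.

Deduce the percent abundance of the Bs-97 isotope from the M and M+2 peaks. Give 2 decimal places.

80.11%

Let p = fractional abundance of Bs-97. I(M+2)/I(M) = [C(2,1)·p^1·(1−p)] / p^2 = 2·(1−p)/p = 49.669/100.000 = 0.4967
(1−p)/p = 0.4967/2 = 0.2483  ⇒  p = 1/(1 + 0.2483) = 0.8011
Bs-97: 80.11%, Bs-99: 19.89%.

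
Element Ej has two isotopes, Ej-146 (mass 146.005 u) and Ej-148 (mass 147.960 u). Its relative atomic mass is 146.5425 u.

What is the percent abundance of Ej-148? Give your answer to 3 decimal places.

With x = fraction of Ej-146 (so Ej-148 is 1 − x):
146.005·x + 147.960·(1 − x) = 146.5425
(146.005 − 147.960)·x = 146.5425 − 147.960
x = -1.4175 / -1.955 = 0.72506 → 72.506% Ej-146, 27.494% Ej-148.

27.494%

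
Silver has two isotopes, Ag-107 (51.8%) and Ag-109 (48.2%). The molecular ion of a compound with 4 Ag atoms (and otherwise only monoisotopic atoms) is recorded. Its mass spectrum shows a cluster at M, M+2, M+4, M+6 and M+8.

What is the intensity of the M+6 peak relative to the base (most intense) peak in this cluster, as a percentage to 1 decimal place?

62.0%

Term probabilities: M 0.0720, M+2 0.2680, M+4 0.3740, M+6 0.2320, M+8 0.0540. Base peak = M+4.
P(M+4) = C(4,2) × 0.518^2 × 0.482^2 = 6 × 0.268324 × 0.232324 = 0.374029 (base)
P(M+6) = C(4,3) × 0.518^1 × 0.482^3 = 4 × 0.5180 × 0.11198017 = 0.232023
Relative intensity = 0.232023 / 0.374029 × 100 = 62.0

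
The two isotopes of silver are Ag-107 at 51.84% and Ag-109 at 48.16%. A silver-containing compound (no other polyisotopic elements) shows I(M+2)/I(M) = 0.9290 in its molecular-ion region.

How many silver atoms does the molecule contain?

The M+2/M ratio from n Ag atoms is n · q/p = n · 0.4816/0.5184.
n = 0.9290 × 0.5184/0.4816 = 1.00 ≈ 1

1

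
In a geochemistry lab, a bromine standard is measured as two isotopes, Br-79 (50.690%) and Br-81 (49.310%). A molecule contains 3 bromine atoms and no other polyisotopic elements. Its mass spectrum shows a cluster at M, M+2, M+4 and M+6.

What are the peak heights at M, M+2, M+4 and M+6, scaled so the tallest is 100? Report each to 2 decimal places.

34.27 : 100.00 : 97.28 : 31.54

The 3 Br atoms are independent, so intensities follow the terms of (0.50690 + 0.49310)^3.
P(M) = 0.50690^3 = 0.130247
P(M+2) = 3 × 0.50690^2 × 0.49310^1 = 0.380103
P(M+4) = 3 × 0.50690^1 × 0.49310^2 = 0.369755
P(M+6) = 0.49310^3 = 0.119896
The M+2 peak is largest (0.380103); scaling to 100 gives 34.27 : 100.00 : 97.28 : 31.54.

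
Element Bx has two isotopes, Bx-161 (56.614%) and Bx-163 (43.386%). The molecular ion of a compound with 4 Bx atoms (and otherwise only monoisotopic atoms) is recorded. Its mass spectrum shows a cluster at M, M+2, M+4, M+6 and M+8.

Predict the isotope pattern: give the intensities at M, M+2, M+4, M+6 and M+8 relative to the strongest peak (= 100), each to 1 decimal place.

28.4 : 87.0 : 100.0 : 51.1 : 9.8

Expanding (0.56614 + 0.43386)^4:
P(M) = 0.56614^4 = 0.102730
P(M+2) = 4 × 0.56614^3 × 0.43386^1 = 0.314906
P(M+4) = 6 × 0.56614^2 × 0.43386^2 = 0.361991
P(M+6) = 4 × 0.56614^1 × 0.43386^3 = 0.184941
P(M+8) = 0.43386^4 = 0.035432
The M+4 peak is largest (0.361991); scaling to 100 gives 28.4 : 87.0 : 100.0 : 51.1 : 9.8.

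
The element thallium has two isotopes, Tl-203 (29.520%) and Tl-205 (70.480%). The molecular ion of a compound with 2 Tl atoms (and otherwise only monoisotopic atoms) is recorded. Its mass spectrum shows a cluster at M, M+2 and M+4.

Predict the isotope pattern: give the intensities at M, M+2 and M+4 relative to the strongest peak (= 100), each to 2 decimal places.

Each Tl atom is independently Tl-203 (p = 0.29520) or Tl-205 (q = 0.70480); the cluster is the binomial expansion (p + q)^2.
P(M) = 0.29520^2 = 0.087143
P(M+2) = 2 × 0.29520^1 × 0.70480^1 = 0.416114
P(M+4) = 0.70480^2 = 0.496743
The M+4 peak is largest (0.496743); scaling to 100 gives 17.54 : 83.77 : 100.00.

17.54 : 83.77 : 100.00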